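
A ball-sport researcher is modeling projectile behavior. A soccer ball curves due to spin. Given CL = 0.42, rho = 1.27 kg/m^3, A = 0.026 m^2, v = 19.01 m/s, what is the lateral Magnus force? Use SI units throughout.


FM = 0.5 * CL * rho * A * v^2
FM = 0.5 * 0.42 * 1.27 * 0.026 * 19.01^2
v^2 = 361.3801
FM = 0.5 * 0.42 * 1.27 * 0.026 * 361.3801 = 2.5059 N

2.5059 N


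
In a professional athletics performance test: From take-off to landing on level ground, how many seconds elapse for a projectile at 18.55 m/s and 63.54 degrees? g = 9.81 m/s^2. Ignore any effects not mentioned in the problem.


T = 2*v*sin(theta)/g
sin(theta) = sin(63.54 deg) = 0.8952
T = 2*18.55*0.8952 / 9.81
T = 33.2136 / 9.81 = 3.3857 s

3.3857 s


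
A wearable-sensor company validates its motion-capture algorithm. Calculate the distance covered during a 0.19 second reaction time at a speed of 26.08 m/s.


d = v * t
d = 26.08 * 0.19
d = 4.9552 m

4.9552 m


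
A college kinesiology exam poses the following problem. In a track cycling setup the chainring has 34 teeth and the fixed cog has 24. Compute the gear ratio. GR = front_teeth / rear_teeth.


GR = front_teeth / rear_teeth
GR = 34 / 24
GR = 1.4167

1.4167


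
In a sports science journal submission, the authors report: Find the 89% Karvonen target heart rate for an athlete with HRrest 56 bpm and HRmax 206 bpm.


Target = HRrest + pct*(HRmax - HRrest)
Heart rate reserve = HRmax - HRrest = 206 - 56 = 150 bpm
Fraction = 89% = 0.89
Target = 56 + 0.89 * 150
Target = 56 + 133.5 = 189.5 bpm

189.5 bpm


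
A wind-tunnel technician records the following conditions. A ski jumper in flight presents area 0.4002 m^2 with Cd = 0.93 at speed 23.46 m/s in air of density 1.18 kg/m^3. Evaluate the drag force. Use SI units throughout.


Fd = 0.5 * Cd * rho * A * v^2
Fd = 0.5 * 0.93 * 1.18 * 0.4002 * 23.46^2
v^2 = 550.3716
Fd = 0.5 * 0.93 * 1.18 * 0.4002 * 550.3716 = 120.856 N

120.856 N


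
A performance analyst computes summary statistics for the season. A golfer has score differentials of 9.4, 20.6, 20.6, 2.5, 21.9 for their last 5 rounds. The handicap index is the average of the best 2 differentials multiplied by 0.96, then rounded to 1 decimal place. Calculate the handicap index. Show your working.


All differentials: 9.4, 20.6, 20.6, 2.5, 21.9
Sorted: 2.5, 9.4, 20.6, 20.6, 21.9
Best 2: 2.5, 9.4
Average of best = 11.9 / 2 = 5.95
Raw index = 5.95 * 0.96 = 5.712
Handicap index = round(5.712, 1) = 5.7

5.7


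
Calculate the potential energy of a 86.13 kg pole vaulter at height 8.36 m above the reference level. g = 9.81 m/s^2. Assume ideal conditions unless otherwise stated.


PE = m * g * h
PE = 86.13 * 9.81 * 8.36
PE = 844.9353 * 8.36 = 7063.6591 J

7063.6591 J


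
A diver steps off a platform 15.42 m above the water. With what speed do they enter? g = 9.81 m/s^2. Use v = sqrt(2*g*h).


v = sqrt(2 * g * h)
v = sqrt(2 * 9.81 * 15.42)
v = sqrt(302.5404) = 17.3937 m/s

17.3937 m/s


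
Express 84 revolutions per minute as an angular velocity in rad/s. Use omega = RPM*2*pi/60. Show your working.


omega = RPM * 2 * pi / 60
omega = 84 * 2 * 3.14159 / 60
omega = 527.7876 / 60 = 8.7965 rad/s

8.7965 rad/s


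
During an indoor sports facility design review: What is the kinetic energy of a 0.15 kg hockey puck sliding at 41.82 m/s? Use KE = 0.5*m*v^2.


KE = 0.5 * m * v^2
KE = 0.5 * 0.15 * 41.82^2
KE = 0.5 * 0.15 * 1748.9124 = 131.1684 J

131.1684 J


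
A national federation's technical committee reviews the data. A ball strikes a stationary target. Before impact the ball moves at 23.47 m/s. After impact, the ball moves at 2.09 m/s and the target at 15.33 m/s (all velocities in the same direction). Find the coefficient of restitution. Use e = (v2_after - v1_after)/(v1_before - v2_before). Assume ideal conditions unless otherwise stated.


e = (v2_after - v1_after) / (v1_before - v2_before)
Numerator = 15.33 - 2.09 = 13.24
Denominator = 23.47 - 0 = 23.47
e = 13.24 / 23.47 = 0.5641

0.5641


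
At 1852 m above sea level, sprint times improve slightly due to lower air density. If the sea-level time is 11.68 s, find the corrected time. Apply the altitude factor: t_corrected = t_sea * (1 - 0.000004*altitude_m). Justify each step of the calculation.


Correction factor = 1 - 0.000004 * 1852 = 0.992592
t_corrected = t_sea * factor = 11.68 * 0.992592
t_corrected = 11.5935 s

11.5935 s


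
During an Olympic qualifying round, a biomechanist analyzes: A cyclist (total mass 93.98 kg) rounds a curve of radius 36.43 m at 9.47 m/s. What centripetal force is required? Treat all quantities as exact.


Fc = m * v^2 / r
v^2 = 9.47^2 = 89.6809
Fc = 93.98 * 89.6809 / 36.43
Fc = 8428.211 / 36.43 = 231.3536 N

231.3536 N


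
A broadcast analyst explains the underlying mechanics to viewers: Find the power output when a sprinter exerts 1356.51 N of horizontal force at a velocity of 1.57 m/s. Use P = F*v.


P = F * v
P = 1356.51 * 1.57
P = 2129.7207 W

2129.7207 W


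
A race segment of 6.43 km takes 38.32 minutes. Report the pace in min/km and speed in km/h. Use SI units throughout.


Pace = time / distance = 38.32 min / 6.43 km = 5.9596 min/km
Speed = distance / time_in_hours = 6.43 / 0.6387 hr
Speed = 10.0678 km/h

5.9596 min/km, 10.0678 km/h


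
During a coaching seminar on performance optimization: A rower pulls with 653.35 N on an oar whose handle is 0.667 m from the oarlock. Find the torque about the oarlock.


tau = F * d
tau = 653.35 * 0.667
tau = 435.7845 N*m

435.7845 N*m


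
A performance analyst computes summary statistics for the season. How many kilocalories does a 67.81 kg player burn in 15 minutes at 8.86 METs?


kcal = MET * mass * time_hr
Convert time: 15 min = 0.25 hr
kcal = 8.86 * 67.81 * 0.25
kcal = 150.1992 kcal

150.1992 kcal


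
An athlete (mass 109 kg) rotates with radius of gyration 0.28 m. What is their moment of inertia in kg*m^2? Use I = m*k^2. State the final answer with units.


I = m * k^2
I = 109 * 0.28^2
I = 109 * 0.0784 = 8.5456 kg*m^2

8.5456 kg*m^2


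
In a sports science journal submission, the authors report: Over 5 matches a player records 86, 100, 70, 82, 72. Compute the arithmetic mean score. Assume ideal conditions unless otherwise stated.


Average = sum / n
Sum = 410
Average = 410 / 5 = 82

82


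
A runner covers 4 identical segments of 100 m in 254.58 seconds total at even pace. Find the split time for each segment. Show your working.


Split time = total_time / n_laps = 254.58 / 4
Split time = 63.645 s per lap

63.645 s


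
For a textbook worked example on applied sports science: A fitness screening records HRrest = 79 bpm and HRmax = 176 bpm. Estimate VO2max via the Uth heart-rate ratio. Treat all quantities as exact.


VO2max = 15.3 * HRmax / HRrest
VO2max = 15.3 * 176 / 79
VO2max = 2692.8 / 79 = 34.0861 mL/kg/min

34.0861 mL/kg/min


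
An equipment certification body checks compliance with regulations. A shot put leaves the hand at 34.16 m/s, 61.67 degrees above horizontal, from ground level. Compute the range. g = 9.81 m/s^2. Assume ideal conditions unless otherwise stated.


R = v^2 * sin(2*theta) / g
Convert angle to radians: theta = 61.67 deg = 1.0763 rad
sin(2*theta) = sin(2.1527) = 0.8354
R = 34.16^2 * 0.8354 / 9.81
R = 1166.9056 * 0.8354 / 9.81 = 99.3742 m

99.3742 m


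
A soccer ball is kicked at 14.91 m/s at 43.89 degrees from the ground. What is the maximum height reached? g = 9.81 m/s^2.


H = (v*sin(theta))^2 / (2*g)
vy = v*sin(theta) = 14.91 * sin(43.89 deg) = 10.3367 m/s
H = vy^2 / (2*g) = 106.8483 / (2*9.81)
H = 106.8483 / 19.62 = 5.4459 m

5.4459 m


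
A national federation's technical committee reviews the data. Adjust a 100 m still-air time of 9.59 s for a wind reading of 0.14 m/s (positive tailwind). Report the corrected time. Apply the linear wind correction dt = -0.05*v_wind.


dt = -0.05 * v_wind = -0.05 * 0.14 = -0.007 s
t_corrected = t_still + dt = 9.59 + (-0.007)
t_corrected = 9.583 s

9.583 s


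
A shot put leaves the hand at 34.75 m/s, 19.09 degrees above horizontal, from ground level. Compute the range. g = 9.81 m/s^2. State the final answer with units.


R = v^2 * sin(2*theta) / g
Convert angle to radians: theta = 19.09 deg = 0.3332 rad
sin(2*theta) = sin(0.6664) = 0.6181
R = 34.75^2 * 0.6181 / 9.81
R = 1207.5625 * 0.6181 / 9.81 = 76.0892 m

76.0892 m


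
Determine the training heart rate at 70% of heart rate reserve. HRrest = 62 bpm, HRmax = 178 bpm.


Target = HRrest + pct*(HRmax - HRrest)
Heart rate reserve = HRmax - HRrest = 178 - 62 = 116 bpm
Fraction = 70% = 0.7
Target = 62 + 0.7 * 116
Target = 62 + 81.2 = 143.2 bpm

143.2 bpm


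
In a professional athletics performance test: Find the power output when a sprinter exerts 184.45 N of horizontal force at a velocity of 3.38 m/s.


P = F * v
P = 184.45 * 3.38
P = 623.441 W

623.441 W


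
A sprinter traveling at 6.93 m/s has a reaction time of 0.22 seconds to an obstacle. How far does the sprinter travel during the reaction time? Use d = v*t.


d = v * t
d = 6.93 * 0.22
d = 1.5246 m

1.5246 m


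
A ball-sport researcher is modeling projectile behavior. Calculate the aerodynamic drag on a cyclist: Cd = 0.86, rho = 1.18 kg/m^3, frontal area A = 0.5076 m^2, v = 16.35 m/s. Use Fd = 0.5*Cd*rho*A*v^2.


Fd = 0.5 * Cd * rho * A * v^2
Fd = 0.5 * 0.86 * 1.18 * 0.5076 * 16.35^2
v^2 = 267.3225
Fd = 0.5 * 0.86 * 1.18 * 0.5076 * 267.3225 = 68.8506 N

68.8506 N


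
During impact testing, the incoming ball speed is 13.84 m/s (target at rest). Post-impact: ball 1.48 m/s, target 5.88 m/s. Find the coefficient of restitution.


e = (v2_after - v1_after) / (v1_before - v2_before)
Numerator = 5.88 - 1.48 = 4.4
Denominator = 13.84 - 0 = 13.84
e = 4.4 / 13.84 = 0.3179

0.3179


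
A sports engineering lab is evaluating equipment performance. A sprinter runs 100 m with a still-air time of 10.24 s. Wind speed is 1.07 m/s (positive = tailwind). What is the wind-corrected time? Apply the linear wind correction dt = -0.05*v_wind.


dt = -0.05 * v_wind = -0.05 * 1.07 = -0.0535 s
t_corrected = t_still + dt = 10.24 + (-0.0535)
t_corrected = 10.1865 s

10.1865 s


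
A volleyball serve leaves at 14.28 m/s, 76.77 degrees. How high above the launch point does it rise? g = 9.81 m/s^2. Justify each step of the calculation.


H = (v*sin(theta))^2 / (2*g)
vy = v*sin(theta) = 14.28 * sin(76.77 deg) = 13.901 m/s
H = vy^2 / (2*g) = 193.2377 / (2*9.81)
H = 193.2377 / 19.62 = 9.849 m

9.849 m


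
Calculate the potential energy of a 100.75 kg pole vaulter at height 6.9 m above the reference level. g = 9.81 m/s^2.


PE = m * g * h
PE = 100.75 * 9.81 * 6.9
PE = 988.3575 * 6.9 = 6819.6668 J

6819.6668 J


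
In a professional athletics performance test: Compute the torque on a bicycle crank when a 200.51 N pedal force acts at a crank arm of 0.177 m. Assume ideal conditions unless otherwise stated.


tau = F * d
tau = 200.51 * 0.177
tau = 35.4903 N*m

35.4903 N*m


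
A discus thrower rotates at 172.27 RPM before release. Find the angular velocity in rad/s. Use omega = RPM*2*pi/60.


omega = RPM * 2 * pi / 60
omega = 172.27 * 2 * 3.14159 / 60
omega = 1082.4043 / 60 = 18.0401 rad/s

18.0401 rad/s


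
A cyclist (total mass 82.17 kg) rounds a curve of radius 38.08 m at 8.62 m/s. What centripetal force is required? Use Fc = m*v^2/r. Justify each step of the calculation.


Fc = m * v^2 / r
v^2 = 8.62^2 = 74.3044
Fc = 82.17 * 74.3044 / 38.08
Fc = 6105.5925 / 38.08 = 160.3359 N

160.3359 N


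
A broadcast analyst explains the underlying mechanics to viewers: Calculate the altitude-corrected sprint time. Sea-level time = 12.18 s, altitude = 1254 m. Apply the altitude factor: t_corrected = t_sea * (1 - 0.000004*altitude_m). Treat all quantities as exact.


Correction factor = 1 - 0.000004 * 1254 = 0.994984
t_corrected = t_sea * factor = 12.18 * 0.994984
t_corrected = 12.1189 s

12.1189 s


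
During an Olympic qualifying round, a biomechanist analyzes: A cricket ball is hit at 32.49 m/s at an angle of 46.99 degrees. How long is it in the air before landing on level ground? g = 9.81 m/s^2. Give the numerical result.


T = 2*v*sin(theta)/g
sin(theta) = sin(46.99 deg) = 0.7312
T = 2*32.49*0.7312 / 9.81
T = 47.5156 / 9.81 = 4.8436 s

4.8436 s


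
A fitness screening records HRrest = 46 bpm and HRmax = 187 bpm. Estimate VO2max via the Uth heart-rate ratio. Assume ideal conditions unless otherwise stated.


VO2max = 15.3 * HRmax / HRrest
VO2max = 15.3 * 187 / 46
VO2max = 2861.1 / 46 = 62.1978 mL/kg/min

62.1978 mL/kg/min


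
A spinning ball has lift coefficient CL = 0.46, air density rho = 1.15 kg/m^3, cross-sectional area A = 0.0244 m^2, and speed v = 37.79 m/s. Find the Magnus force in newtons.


FM = 0.5 * CL * rho * A * v^2
FM = 0.5 * 0.46 * 1.15 * 0.0244 * 37.79^2
v^2 = 1428.0841
FM = 0.5 * 0.46 * 1.15 * 0.0244 * 1428.0841 = 9.2166 N

9.2166 N


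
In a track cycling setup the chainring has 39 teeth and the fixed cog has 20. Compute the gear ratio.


GR = front_teeth / rear_teeth
GR = 39 / 20
GR = 1.95

1.95


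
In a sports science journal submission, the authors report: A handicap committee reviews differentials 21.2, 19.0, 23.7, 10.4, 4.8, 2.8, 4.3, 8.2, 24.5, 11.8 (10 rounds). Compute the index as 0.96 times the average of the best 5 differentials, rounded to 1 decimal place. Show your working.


All differentials: 21.2, 19.0, 23.7, 10.4, 4.8, 2.8, 4.3, 8.2, 24.5, 11.8
Sorted: 2.8, 4.3, 4.8, 8.2, 10.4, 11.8, 19.0, 21.2, 23.7, 24.5
Best 5: 2.8, 4.3, 4.8, 8.2, 10.4
Average of best = 30.5 / 5 = 6.1
Raw index = 6.1 * 0.96 = 5.856
Handicap index = round(5.856, 1) = 5.9

5.9


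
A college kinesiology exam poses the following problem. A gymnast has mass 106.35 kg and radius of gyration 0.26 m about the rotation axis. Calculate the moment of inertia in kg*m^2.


I = m * k^2
I = 106.35 * 0.26^2
I = 106.35 * 0.0676 = 7.1893 kg*m^2

7.1893 kg*m^2


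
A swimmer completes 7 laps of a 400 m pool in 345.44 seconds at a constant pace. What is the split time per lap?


Split time = total_time / n_laps = 345.44 / 7
Split time = 49.3486 s per lap

49.3486 s


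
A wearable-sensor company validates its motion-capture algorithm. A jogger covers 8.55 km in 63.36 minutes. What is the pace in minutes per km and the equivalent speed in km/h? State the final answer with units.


Pace = time / distance = 63.36 min / 8.55 km = 7.4105 min/km
Speed = distance / time_in_hours = 8.55 / 1.056 hr
Speed = 8.0966 km/h

7.4105 min/km, 8.0966 km/h


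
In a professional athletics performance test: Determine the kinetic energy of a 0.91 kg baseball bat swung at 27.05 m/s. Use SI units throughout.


KE = 0.5 * m * v^2
KE = 0.5 * 0.91 * 27.05^2
KE = 0.5 * 0.91 * 731.7025 = 332.9246 J

332.9246 J


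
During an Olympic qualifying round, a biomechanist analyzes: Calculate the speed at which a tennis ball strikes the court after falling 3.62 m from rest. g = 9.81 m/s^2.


v = sqrt(2 * g * h)
v = sqrt(2 * 9.81 * 3.62)
v = sqrt(71.0244) = 8.4276 m/s

8.4276 m/s


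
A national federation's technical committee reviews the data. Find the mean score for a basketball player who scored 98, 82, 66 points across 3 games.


Average = sum / n
Sum = 246
Average = 246 / 3 = 82

82


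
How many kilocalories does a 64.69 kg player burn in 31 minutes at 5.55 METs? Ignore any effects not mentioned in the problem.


kcal = MET * mass * time_hr
Convert time: 31 min = 0.5167 hr
kcal = 5.55 * 64.69 * 0.5167
kcal = 185.4986 kcal

185.4986 kcal


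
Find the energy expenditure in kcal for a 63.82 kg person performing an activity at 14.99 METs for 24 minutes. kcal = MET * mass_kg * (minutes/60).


kcal = MET * mass * time_hr
Convert time: 24 min = 0.4 hr
kcal = 14.99 * 63.82 * 0.4
kcal = 382.6647 kcal

382.6647 kcal


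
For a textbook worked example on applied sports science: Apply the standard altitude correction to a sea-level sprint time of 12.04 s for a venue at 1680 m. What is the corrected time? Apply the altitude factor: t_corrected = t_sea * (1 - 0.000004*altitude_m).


Correction factor = 1 - 0.000004 * 1680 = 0.99328
t_corrected = t_sea * factor = 12.04 * 0.99328
t_corrected = 11.9591 s

11.9591 s


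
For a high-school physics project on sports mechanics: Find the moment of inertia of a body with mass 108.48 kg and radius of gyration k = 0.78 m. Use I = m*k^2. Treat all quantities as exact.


I = m * k^2
I = 108.48 * 0.78^2
I = 108.48 * 0.6084 = 65.9992 kg*m^2

65.9992 kg*m^2


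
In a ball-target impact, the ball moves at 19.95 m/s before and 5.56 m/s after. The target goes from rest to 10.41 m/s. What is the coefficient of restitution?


e = (v2_after - v1_after) / (v1_before - v2_before)
Numerator = 10.41 - 5.56 = 4.85
Denominator = 19.95 - 0 = 19.95
e = 4.85 / 19.95 = 0.2431

0.2431


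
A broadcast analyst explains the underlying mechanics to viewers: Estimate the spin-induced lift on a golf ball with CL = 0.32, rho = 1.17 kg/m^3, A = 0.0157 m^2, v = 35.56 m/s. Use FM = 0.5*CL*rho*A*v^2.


FM = 0.5 * CL * rho * A * v^2
FM = 0.5 * 0.32 * 1.17 * 0.0157 * 35.56^2
v^2 = 1264.5136
FM = 0.5 * 0.32 * 1.17 * 0.0157 * 1264.5136 = 3.7165 N

3.7165 N


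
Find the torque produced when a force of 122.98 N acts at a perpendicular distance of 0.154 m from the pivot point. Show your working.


tau = F * d
tau = 122.98 * 0.154
tau = 18.9389 N*m

18.9389 N*m


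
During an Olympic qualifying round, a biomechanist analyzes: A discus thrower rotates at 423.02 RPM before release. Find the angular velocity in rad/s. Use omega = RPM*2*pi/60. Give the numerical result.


omega = RPM * 2 * pi / 60
omega = 423.02 * 2 * 3.14159 / 60
omega = 2657.913 / 60 = 44.2986 rad/s

44.2986 rad/s


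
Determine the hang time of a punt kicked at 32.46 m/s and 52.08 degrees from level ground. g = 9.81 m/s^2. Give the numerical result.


T = 2*v*sin(theta)/g
sin(theta) = sin(52.08 deg) = 0.7889
T = 2*32.46*0.7889 / 9.81
T = 51.2134 / 9.81 = 5.2205 s

5.2205 s


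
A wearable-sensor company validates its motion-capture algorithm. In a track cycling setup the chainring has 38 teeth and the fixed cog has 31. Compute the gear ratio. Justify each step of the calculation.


GR = front_teeth / rear_teeth
GR = 38 / 31
GR = 1.2258

1.2258


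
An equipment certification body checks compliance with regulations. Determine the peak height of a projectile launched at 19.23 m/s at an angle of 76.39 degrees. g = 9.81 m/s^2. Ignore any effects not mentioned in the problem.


H = (v*sin(theta))^2 / (2*g)
vy = v*sin(theta) = 19.23 * sin(76.39 deg) = 18.69 m/s
H = vy^2 / (2*g) = 349.3169 / (2*9.81)
H = 349.3169 / 19.62 = 17.8041 m

17.8041 m


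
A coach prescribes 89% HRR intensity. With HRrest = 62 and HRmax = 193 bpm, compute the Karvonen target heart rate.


Target = HRrest + pct*(HRmax - HRrest)
Heart rate reserve = HRmax - HRrest = 193 - 62 = 131 bpm
Fraction = 89% = 0.89
Target = 62 + 0.89 * 131
Target = 62 + 116.59 = 178.59 bpm

178.59 bpm


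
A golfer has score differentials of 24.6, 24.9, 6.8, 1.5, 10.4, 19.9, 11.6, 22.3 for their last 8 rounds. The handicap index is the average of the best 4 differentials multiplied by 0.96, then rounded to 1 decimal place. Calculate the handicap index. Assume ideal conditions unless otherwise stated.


All differentials: 24.6, 24.9, 6.8, 1.5, 10.4, 19.9, 11.6, 22.3
Sorted: 1.5, 6.8, 10.4, 11.6, 19.9, 22.3, 24.6, 24.9
Best 4: 1.5, 6.8, 10.4, 11.6
Average of best = 30.3 / 4 = 7.575
Raw index = 7.575 * 0.96 = 7.272
Handicap index = round(7.272, 1) = 7.3

7.3


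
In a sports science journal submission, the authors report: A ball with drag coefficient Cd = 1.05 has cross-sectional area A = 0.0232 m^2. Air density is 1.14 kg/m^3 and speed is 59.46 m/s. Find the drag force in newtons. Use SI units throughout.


Fd = 0.5 * Cd * rho * A * v^2
Fd = 0.5 * 1.05 * 1.14 * 0.0232 * 59.46^2
v^2 = 3535.4916
Fd = 0.5 * 1.05 * 1.14 * 0.0232 * 3535.4916 = 49.091 N

49.091 N


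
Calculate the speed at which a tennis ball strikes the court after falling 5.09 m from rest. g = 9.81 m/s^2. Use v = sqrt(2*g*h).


v = sqrt(2 * g * h)
v = sqrt(2 * 9.81 * 5.09)
v = sqrt(99.8658) = 9.9933 m/s

9.9933 m/s


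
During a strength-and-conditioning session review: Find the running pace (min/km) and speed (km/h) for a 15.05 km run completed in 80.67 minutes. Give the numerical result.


Pace = time / distance = 80.67 min / 15.05 km = 5.3601 min/km
Speed = distance / time_in_hours = 15.05 / 1.3445 hr
Speed = 11.1938 km/h

5.3601 min/km, 11.1938 km/h


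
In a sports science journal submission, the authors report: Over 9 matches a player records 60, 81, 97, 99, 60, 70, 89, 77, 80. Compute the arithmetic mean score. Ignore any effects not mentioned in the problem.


Average = sum / n
Sum = 713
Average = 713 / 9 = 79.2222

79.2222


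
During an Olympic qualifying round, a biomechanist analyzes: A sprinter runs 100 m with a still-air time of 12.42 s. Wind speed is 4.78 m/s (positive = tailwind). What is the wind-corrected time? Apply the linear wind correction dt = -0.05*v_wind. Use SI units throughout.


dt = -0.05 * v_wind = -0.05 * 4.78 = -0.239 s
t_corrected = t_still + dt = 12.42 + (-0.239)
t_corrected = 12.181 s

12.181 s


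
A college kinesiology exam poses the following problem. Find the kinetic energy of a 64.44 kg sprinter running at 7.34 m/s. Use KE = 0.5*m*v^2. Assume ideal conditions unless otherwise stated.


KE = 0.5 * m * v^2
KE = 0.5 * 64.44 * 7.34^2
KE = 0.5 * 64.44 * 53.8756 = 1735.8718 J

1735.8718 J


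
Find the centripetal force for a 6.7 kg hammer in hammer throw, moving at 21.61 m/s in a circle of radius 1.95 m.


Fc = m * v^2 / r
v^2 = 21.61^2 = 466.9921
Fc = 6.7 * 466.9921 / 1.95
Fc = 3128.8471 / 1.95 = 1604.537 N

1604.537 N


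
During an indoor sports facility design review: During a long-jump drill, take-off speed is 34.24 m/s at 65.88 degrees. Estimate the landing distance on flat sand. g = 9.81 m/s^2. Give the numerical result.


R = v^2 * sin(2*theta) / g
Convert angle to radians: theta = 65.88 deg = 1.1498 rad
sin(2*theta) = sin(2.2996) = 0.7459
R = 34.24^2 * 0.7459 / 9.81
R = 1172.3776 * 0.7459 / 9.81 = 89.1462 m

89.1462 m


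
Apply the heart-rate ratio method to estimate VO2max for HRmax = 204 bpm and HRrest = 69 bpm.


VO2max = 15.3 * HRmax / HRrest
VO2max = 15.3 * 204 / 69
VO2max = 3121.2 / 69 = 45.2348 mL/kg/min

45.2348 mL/kg/min


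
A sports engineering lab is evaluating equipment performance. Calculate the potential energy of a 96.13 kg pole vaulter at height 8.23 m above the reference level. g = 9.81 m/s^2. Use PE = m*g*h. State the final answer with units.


PE = m * g * h
PE = 96.13 * 9.81 * 8.23
PE = 943.0353 * 8.23 = 7761.1805 J

7761.1805 J


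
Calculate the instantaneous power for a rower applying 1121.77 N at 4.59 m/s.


P = F * v
P = 1121.77 * 4.59
P = 5148.9243 W

5148.9243 W


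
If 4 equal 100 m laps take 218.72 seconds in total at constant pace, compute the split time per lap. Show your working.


Split time = total_time / n_laps = 218.72 / 4
Split time = 54.68 s per lap

54.68 s


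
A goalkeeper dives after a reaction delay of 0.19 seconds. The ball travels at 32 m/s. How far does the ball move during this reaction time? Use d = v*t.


d = v * t
d = 32 * 0.19
d = 6.08 m

6.08 m


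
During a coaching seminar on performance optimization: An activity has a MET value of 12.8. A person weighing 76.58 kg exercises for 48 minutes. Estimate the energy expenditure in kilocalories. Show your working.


kcal = MET * mass * time_hr
Convert time: 48 min = 0.8 hr
kcal = 12.8 * 76.58 * 0.8
kcal = 784.1792 kcal

784.1792 kcal


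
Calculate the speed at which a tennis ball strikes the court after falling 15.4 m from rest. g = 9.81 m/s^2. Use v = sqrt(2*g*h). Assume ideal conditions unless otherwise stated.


v = sqrt(2 * g * h)
v = sqrt(2 * 9.81 * 15.4)
v = sqrt(302.148) = 17.3824 m/s

17.3824 m/s


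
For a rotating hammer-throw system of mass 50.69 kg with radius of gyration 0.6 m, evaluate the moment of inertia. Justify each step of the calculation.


I = m * k^2
I = 50.69 * 0.6^2
I = 50.69 * 0.36 = 18.2484 kg*m^2

18.2484 kg*m^2


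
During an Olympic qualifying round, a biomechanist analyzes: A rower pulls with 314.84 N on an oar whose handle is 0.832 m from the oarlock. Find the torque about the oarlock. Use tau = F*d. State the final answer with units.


tau = F * d
tau = 314.84 * 0.832
tau = 261.9469 N*m

261.9469 N*m


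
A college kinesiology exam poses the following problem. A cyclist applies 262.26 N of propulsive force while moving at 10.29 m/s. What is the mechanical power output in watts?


P = F * v
P = 262.26 * 10.29
P = 2698.6554 W

2698.6554 W


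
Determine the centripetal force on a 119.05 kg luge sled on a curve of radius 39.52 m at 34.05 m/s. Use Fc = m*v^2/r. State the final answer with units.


Fc = m * v^2 / r
v^2 = 34.05^2 = 1159.4025
Fc = 119.05 * 1159.4025 / 39.52
Fc = 138026.8676 / 39.52 = 3492.5827 N

3492.5827 N


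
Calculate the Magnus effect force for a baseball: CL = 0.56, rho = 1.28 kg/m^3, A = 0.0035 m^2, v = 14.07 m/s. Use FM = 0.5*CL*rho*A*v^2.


FM = 0.5 * CL * rho * A * v^2
FM = 0.5 * 0.56 * 1.28 * 0.0035 * 14.07^2
v^2 = 197.9649
FM = 0.5 * 0.56 * 1.28 * 0.0035 * 197.9649 = 0.2483 N

0.2483 N


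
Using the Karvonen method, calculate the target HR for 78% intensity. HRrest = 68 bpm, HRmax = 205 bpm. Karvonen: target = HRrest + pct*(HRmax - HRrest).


Target = HRrest + pct*(HRmax - HRrest)
Heart rate reserve = HRmax - HRrest = 205 - 68 = 137 bpm
Fraction = 78% = 0.78
Target = 68 + 0.78 * 137
Target = 68 + 106.86 = 174.86 bpm

174.86 bpm


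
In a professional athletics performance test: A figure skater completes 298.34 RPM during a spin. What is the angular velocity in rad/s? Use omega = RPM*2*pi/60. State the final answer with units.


omega = RPM * 2 * pi / 60
omega = 298.34 * 2 * 3.14159 / 60
omega = 1874.5255 / 60 = 31.2421 rad/s

31.2421 rad/s


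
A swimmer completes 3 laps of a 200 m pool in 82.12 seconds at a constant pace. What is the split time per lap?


Split time = total_time / n_laps = 82.12 / 3
Split time = 27.3733 s per lap

27.3733 s


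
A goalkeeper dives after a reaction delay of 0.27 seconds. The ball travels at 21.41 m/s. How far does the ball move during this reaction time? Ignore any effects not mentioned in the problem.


d = v * t
d = 21.41 * 0.27
d = 5.7807 m

5.7807 m


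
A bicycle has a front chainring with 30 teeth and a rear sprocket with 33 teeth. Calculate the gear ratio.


GR = front_teeth / rear_teeth
GR = 30 / 33
GR = 0.9091

0.9091


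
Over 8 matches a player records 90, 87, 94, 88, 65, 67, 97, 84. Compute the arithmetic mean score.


Average = sum / n
Sum = 672
Average = 672 / 8 = 84

84


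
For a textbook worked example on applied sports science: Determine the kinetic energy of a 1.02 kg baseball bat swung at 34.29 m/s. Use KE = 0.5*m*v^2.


KE = 0.5 * m * v^2
KE = 0.5 * 1.02 * 34.29^2
KE = 0.5 * 1.02 * 1175.8041 = 599.6601 J

599.6601 J


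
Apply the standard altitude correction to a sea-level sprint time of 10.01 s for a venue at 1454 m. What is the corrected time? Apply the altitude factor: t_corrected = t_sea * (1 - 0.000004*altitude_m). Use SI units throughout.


Correction factor = 1 - 0.000004 * 1454 = 0.994184
t_corrected = t_sea * factor = 10.01 * 0.994184
t_corrected = 9.9518 s

9.9518 s


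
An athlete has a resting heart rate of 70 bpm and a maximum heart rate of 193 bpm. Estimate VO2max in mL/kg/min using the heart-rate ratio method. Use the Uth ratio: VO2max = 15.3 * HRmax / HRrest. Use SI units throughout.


VO2max = 15.3 * HRmax / HRrest
VO2max = 15.3 * 193 / 70
VO2max = 2952.9 / 70 = 42.1843 mL/kg/min

42.1843 mL/kg/min


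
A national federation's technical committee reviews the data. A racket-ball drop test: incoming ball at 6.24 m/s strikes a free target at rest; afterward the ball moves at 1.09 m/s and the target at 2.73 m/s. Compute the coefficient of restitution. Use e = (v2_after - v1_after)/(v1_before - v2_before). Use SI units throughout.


e = (v2_after - v1_after) / (v1_before - v2_before)
Numerator = 2.73 - 1.09 = 1.64
Denominator = 6.24 - 0 = 6.24
e = 1.64 / 6.24 = 0.2628

0.2628


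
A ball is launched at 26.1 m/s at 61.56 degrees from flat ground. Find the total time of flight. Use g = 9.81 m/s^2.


T = 2*v*sin(theta)/g
sin(theta) = sin(61.56 deg) = 0.8793
T = 2*26.1*0.8793 / 9.81
T = 45.9003 / 9.81 = 4.6789 s

4.6789 s


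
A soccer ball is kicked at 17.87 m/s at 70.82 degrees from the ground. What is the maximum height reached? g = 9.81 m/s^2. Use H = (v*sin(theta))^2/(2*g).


H = (v*sin(theta))^2 / (2*g)
vy = v*sin(theta) = 17.87 * sin(70.82 deg) = 16.8781 m/s
H = vy^2 / (2*g) = 284.8688 / (2*9.81)
H = 284.8688 / 19.62 = 14.5193 m

14.5193 m


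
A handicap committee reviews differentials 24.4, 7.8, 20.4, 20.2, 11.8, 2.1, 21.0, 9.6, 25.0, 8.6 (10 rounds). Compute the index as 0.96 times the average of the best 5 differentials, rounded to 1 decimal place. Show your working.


All differentials: 24.4, 7.8, 20.4, 20.2, 11.8, 2.1, 21.0, 9.6, 25.0, 8.6
Sorted: 2.1, 7.8, 8.6, 9.6, 11.8, 20.2, 20.4, 21.0, 24.4, 25.0
Best 5: 2.1, 7.8, 8.6, 9.6, 11.8
Average of best = 39.9 / 5 = 7.98
Raw index = 7.98 * 0.96 = 7.6608
Handicap index = round(7.6608, 1) = 7.7

7.7


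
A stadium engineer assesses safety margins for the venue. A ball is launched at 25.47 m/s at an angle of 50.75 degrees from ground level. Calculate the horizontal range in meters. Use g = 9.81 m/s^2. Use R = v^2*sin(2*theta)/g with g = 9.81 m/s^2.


R = v^2 * sin(2*theta) / g
Convert angle to radians: theta = 50.75 deg = 0.8858 rad
sin(2*theta) = sin(1.7715) = 0.9799
R = 25.47^2 * 0.9799 / 9.81
R = 648.7209 * 0.9799 / 9.81 = 64.801 m

64.801 m


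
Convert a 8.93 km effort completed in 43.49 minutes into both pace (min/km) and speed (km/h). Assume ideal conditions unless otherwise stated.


Pace = time / distance = 43.49 min / 8.93 km = 4.8701 min/km
Speed = distance / time_in_hours = 8.93 / 0.7248 hr
Speed = 12.3201 km/h

4.8701 min/km, 12.3201 km/h


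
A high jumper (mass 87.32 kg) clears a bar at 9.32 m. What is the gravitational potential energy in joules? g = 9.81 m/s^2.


PE = m * g * h
PE = 87.32 * 9.81 * 9.32
PE = 856.6092 * 9.32 = 7983.5977 J

7983.5977 J


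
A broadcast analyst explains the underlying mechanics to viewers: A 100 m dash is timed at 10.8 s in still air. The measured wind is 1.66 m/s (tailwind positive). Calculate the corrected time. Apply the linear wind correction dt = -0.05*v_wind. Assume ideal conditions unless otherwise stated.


dt = -0.05 * v_wind = -0.05 * 1.66 = -0.083 s
t_corrected = t_still + dt = 10.8 + (-0.083)
t_corrected = 10.717 s

10.717 s


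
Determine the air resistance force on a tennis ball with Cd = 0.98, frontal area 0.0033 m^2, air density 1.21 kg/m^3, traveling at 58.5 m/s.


Fd = 0.5 * Cd * rho * A * v^2
Fd = 0.5 * 0.98 * 1.21 * 0.0033 * 58.5^2
v^2 = 3422.25
Fd = 0.5 * 0.98 * 1.21 * 0.0033 * 3422.25 = 6.6959 N

6.6959 N


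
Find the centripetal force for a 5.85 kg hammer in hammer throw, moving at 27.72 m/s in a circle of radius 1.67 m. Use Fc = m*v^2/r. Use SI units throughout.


Fc = m * v^2 / r
v^2 = 27.72^2 = 768.3984
Fc = 5.85 * 768.3984 / 1.67
Fc = 4495.1306 / 1.67 = 2691.695 N

2691.695 N


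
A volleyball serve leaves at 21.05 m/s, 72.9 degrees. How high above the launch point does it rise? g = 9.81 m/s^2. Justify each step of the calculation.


H = (v*sin(theta))^2 / (2*g)
vy = v*sin(theta) = 21.05 * sin(72.9 deg) = 20.1194 m/s
H = vy^2 / (2*g) = 404.792 / (2*9.81)
H = 404.792 / 19.62 = 20.6316 m

20.6316 m


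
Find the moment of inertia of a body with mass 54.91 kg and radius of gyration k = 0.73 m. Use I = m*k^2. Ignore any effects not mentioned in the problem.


I = m * k^2
I = 54.91 * 0.73^2
I = 54.91 * 0.5329 = 29.2615 kg*m^2

29.2615 kg*m^2


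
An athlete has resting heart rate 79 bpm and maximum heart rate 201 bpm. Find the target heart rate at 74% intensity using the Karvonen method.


Target = HRrest + pct*(HRmax - HRrest)
Heart rate reserve = HRmax - HRrest = 201 - 79 = 122 bpm
Fraction = 74% = 0.74
Target = 79 + 0.74 * 122
Target = 79 + 90.28 = 169.28 bpm

169.28 bpm


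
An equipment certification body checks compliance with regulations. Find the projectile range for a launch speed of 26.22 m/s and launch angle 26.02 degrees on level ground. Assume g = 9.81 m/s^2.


R = v^2 * sin(2*theta) / g
Convert angle to radians: theta = 26.02 deg = 0.4541 rad
sin(2*theta) = sin(0.9083) = 0.7884
R = 26.22^2 * 0.7884 / 9.81
R = 687.4884 * 0.7884 / 9.81 = 55.2542 m

55.2542 m


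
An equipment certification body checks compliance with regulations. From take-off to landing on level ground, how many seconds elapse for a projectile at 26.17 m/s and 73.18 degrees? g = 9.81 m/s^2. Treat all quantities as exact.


T = 2*v*sin(theta)/g
sin(theta) = sin(73.18 deg) = 0.9572
T = 2*26.17*0.9572 / 9.81
T = 50.1008 / 9.81 = 5.1071 s

5.1071 s


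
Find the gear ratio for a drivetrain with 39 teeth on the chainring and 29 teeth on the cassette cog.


GR = front_teeth / rear_teeth
GR = 39 / 29
GR = 1.3448

1.3448


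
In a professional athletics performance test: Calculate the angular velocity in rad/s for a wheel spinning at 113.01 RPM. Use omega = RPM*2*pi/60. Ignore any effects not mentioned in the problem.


omega = RPM * 2 * pi / 60
omega = 113.01 * 2 * 3.14159 / 60
omega = 710.0628 / 60 = 11.8344 rad/s

11.8344 rad/s


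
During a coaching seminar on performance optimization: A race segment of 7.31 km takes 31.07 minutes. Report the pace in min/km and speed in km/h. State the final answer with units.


Pace = time / distance = 31.07 min / 7.31 km = 4.2503 min/km
Speed = distance / time_in_hours = 7.31 / 0.5178 hr
Speed = 14.1165 km/h

4.2503 min/km, 14.1165 km/h


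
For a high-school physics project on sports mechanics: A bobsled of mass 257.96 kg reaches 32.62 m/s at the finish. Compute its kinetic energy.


KE = 0.5 * m * v^2
KE = 0.5 * 257.96 * 32.62^2
KE = 0.5 * 257.96 * 1064.0644 = 137243.0263 J

137243.0263 J


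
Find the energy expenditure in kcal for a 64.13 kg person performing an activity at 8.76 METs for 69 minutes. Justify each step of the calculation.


kcal = MET * mass * time_hr
Convert time: 69 min = 1.15 hr
kcal = 8.76 * 64.13 * 1.15
kcal = 646.0456 kcal

646.0456 kcal


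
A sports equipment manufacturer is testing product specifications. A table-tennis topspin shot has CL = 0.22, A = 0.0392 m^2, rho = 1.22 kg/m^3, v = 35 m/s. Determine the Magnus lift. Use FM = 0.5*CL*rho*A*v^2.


FM = 0.5 * CL * rho * A * v^2
FM = 0.5 * 0.22 * 1.22 * 0.0392 * 35^2
v^2 = 1225
FM = 0.5 * 0.22 * 1.22 * 0.0392 * 1225 = 6.4443 N

6.4443 N


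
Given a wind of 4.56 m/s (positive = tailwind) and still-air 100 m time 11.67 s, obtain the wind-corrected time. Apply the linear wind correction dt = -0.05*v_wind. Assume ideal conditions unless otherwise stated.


dt = -0.05 * v_wind = -0.05 * 4.56 = -0.228 s
t_corrected = t_still + dt = 11.67 + (-0.228)
t_corrected = 11.442 s

11.442 s


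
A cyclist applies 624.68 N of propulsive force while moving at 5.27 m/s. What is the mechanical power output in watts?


P = F * v
P = 624.68 * 5.27
P = 3292.0636 W

3292.0636 W


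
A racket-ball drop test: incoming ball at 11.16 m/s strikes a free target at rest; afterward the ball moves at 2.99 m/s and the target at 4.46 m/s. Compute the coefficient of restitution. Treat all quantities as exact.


e = (v2_after - v1_after) / (v1_before - v2_before)
Numerator = 4.46 - 2.99 = 1.47
Denominator = 11.16 - 0 = 11.16
e = 1.47 / 11.16 = 0.1317

0.1317


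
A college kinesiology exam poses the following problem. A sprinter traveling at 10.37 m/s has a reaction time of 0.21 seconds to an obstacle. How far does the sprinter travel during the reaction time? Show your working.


d = v * t
d = 10.37 * 0.21
d = 2.1777 m

2.1777 m


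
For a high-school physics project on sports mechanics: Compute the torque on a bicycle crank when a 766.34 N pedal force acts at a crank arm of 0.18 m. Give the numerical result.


tau = F * d
tau = 766.34 * 0.18
tau = 137.9412 N*m

137.9412 N*m


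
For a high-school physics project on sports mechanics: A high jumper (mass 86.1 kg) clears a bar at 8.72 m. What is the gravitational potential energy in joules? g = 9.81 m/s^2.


PE = m * g * h
PE = 86.1 * 9.81 * 8.72
PE = 844.641 * 8.72 = 7365.2695 J

7365.2695 J


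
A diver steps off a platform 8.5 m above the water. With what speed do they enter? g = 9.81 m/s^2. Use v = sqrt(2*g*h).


v = sqrt(2 * g * h)
v = sqrt(2 * 9.81 * 8.5)
v = sqrt(166.77) = 12.9139 m/s

12.9139 m/s


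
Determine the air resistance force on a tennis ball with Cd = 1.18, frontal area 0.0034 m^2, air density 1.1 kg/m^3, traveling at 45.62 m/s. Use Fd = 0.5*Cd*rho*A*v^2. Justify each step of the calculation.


Fd = 0.5 * Cd * rho * A * v^2
Fd = 0.5 * 1.18 * 1.1 * 0.0034 * 45.62^2
v^2 = 2081.1844
Fd = 0.5 * 1.18 * 1.1 * 0.0034 * 2081.1844 = 4.5923 N

4.5923 N


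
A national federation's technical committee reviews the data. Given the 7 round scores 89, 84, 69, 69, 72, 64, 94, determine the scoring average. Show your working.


Average = sum / n
Sum = 541
Average = 541 / 7 = 77.2857

77.2857


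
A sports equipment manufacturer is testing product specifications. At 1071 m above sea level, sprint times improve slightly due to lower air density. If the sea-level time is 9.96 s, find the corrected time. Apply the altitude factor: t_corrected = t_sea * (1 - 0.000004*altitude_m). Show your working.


Correction factor = 1 - 0.000004 * 1071 = 0.995716
t_corrected = t_sea * factor = 9.96 * 0.995716
t_corrected = 9.9173 s

9.9173 s


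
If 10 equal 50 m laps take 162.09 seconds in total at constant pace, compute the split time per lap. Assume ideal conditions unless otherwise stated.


Split time = total_time / n_laps = 162.09 / 10
Split time = 16.209 s per lap

16.209 s


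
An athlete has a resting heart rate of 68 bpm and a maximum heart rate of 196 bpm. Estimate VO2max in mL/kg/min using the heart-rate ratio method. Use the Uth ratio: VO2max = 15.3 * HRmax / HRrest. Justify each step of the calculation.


VO2max = 15.3 * HRmax / HRrest
VO2max = 15.3 * 196 / 68
VO2max = 2998.8 / 68 = 44.1 mL/kg/min

44.1 mL/kg/min


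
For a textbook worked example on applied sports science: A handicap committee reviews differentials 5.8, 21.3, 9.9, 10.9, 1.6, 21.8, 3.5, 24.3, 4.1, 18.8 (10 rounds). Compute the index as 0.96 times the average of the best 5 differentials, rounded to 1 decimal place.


All differentials: 5.8, 21.3, 9.9, 10.9, 1.6, 21.8, 3.5, 24.3, 4.1, 18.8
Sorted: 1.6, 3.5, 4.1, 5.8, 9.9, 10.9, 18.8, 21.3, 21.8, 24.3
Best 5: 1.6, 3.5, 4.1, 5.8, 9.9
Average of best = 24.9 / 5 = 4.98
Raw index = 4.98 * 0.96 = 4.7808
Handicap index = round(4.7808, 1) = 4.8

4.8


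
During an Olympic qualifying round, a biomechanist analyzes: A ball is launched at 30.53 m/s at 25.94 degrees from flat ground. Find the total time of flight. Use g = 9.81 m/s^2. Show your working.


T = 2*v*sin(theta)/g
sin(theta) = sin(25.94 deg) = 0.4374
T = 2*30.53*0.4374 / 9.81
T = 26.7095 / 9.81 = 2.7227 s

2.7227 s


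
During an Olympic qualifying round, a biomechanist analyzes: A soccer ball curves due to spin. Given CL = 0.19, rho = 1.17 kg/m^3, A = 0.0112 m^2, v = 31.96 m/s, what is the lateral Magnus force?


FM = 0.5 * CL * rho * A * v^2
FM = 0.5 * 0.19 * 1.17 * 0.0112 * 31.96^2
v^2 = 1021.4416
FM = 0.5 * 0.19 * 1.17 * 0.0112 * 1021.4416 = 1.2716 N

1.2716 N


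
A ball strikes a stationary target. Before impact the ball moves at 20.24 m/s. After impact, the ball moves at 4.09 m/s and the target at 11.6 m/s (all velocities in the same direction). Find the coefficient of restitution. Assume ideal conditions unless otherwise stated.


e = (v2_after - v1_after) / (v1_before - v2_before)
Numerator = 11.6 - 4.09 = 7.51
Denominator = 20.24 - 0 = 20.24
e = 7.51 / 20.24 = 0.371

0.371
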